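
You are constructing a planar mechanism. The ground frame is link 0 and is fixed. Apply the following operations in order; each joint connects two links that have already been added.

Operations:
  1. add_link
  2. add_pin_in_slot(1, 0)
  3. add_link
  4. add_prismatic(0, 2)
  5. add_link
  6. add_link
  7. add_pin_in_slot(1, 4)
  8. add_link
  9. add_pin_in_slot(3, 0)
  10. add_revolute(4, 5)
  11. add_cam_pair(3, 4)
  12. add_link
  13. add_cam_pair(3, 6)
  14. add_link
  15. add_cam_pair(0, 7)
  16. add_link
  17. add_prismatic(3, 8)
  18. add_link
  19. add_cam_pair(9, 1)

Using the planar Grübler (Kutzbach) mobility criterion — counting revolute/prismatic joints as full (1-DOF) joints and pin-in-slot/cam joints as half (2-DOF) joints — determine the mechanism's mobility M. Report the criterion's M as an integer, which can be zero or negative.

M = 14

link 0 = ground. State L|J1|J2 = 1|0|0
+link1  2|0|0
PS(1,0) f=2→J2  2|0|1
+link2  3|0|1
P(0,2) f=1→J1  3|1|1
+link3  4|1|1
+link4  5|1|1
PS(1,4) f=2→J2  5|1|2
+link5  6|1|2
PS(3,0) f=2→J2  6|1|3
R(4,5) f=1→J1  6|2|3
C(3,4) f=2→J2  6|2|4
+link6  7|2|4
C(3,6) f=2→J2  7|2|5
+link7  8|2|5
C(0,7) f=2→J2  8|2|6
+link8  9|2|6
P(3,8) f=1→J1  9|3|6
+link9  10|3|6
C(9,1) f=2→J2  10|3|7
M = 3(10−1)−2·3−7 = 27−6−7 = 14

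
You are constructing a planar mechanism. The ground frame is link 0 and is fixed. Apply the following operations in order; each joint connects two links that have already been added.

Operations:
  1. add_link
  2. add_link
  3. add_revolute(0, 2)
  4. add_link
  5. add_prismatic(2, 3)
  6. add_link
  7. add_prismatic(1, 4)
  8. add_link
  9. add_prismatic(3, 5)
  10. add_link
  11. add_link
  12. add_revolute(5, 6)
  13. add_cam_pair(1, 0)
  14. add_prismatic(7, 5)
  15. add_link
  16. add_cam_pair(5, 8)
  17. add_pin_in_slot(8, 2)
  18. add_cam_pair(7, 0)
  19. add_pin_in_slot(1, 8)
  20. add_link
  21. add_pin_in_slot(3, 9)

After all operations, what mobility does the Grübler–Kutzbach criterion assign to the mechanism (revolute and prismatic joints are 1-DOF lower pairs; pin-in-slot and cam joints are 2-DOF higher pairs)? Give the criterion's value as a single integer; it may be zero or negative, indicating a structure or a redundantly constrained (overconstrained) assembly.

ground; <1,0,0>
#1 <2,0,0>
#2 <3,0,0>
R:0↔2 J1 <3,1,0>
#3 <4,1,0>
P:2↔3 J1 <4,2,0>
#4 <5,2,0>
P:1↔4 J1 <5,3,0>
#5 <6,3,0>
P:3↔5 J1 <6,4,0>
#6 <7,4,0>
#7 <8,4,0>
R:5↔6 J1 <8,5,0>
C:1↔0 J2 <8,5,1>
P:7↔5 J1 <8,6,1>
#8 <9,6,1>
C:5↔8 J2 <9,6,2>
PS:8↔2 J2 <9,6,3>
C:7↔0 J2 <9,6,4>
PS:1↔8 J2 <9,6,5>
#9 <10,6,5>
PS:3↔9 J2 <10,6,6>
3×9 − 2×6 − 1×6 = 9

M = 9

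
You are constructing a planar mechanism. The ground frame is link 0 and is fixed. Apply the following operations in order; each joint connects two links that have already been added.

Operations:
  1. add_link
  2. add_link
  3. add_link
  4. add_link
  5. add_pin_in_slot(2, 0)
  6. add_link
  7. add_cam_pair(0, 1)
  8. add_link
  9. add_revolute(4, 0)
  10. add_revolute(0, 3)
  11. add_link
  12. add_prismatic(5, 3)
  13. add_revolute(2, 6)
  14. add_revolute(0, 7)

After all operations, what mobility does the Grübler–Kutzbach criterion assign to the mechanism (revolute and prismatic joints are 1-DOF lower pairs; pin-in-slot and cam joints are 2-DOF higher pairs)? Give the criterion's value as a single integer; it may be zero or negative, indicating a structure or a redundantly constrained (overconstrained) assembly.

[1;0;0] (link 0 is ground)
L+ [2;0;0]
L+ [3;0;0]
L+ [4;0;0]
L+ [5;0;0]
PS(2,0)∈J2 [5;0;1]
L+ [6;0;1]
C(0,1)∈J2 [6;0;2]
L+ [7;0;2]
R(4,0)∈J1 [7;1;2]
R(0,3)∈J1 [7;2;2]
L+ [8;2;2]
P(5,3)∈J1 [8;3;2]
R(2,6)∈J1 [8;4;2]
R(0,7)∈J1 [8;5;2]
mobility = 21 − 10 − 2 = 9

M = 9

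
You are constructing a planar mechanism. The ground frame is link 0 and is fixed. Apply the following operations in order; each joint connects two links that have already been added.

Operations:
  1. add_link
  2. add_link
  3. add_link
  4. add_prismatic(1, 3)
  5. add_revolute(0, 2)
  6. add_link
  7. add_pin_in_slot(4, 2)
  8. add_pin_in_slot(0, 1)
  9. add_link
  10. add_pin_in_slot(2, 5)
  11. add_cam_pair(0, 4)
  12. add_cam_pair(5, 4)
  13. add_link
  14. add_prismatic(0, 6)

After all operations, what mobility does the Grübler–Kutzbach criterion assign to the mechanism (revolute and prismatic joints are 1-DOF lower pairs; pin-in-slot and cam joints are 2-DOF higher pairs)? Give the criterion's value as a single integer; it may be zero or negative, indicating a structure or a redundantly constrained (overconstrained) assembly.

link 0 = ground. State L|J1|J2 = 1|0|0
+link1  2|0|0
+link2  3|0|0
+link3  4|0|0
P(1,3) f=1→J1  4|1|0
R(0,2) f=1→J1  4|2|0
+link4  5|2|0
PS(4,2) f=2→J2  5|2|1
PS(0,1) f=2→J2  5|2|2
+link5  6|2|2
PS(2,5) f=2→J2  6|2|3
C(0,4) f=2→J2  6|2|4
C(5,4) f=2→J2  6|2|5
+link6  7|2|5
P(0,6) f=1→J1  7|3|5
M = 3(7−1)−2·3−5 = 18−6−5 = 7

M = 7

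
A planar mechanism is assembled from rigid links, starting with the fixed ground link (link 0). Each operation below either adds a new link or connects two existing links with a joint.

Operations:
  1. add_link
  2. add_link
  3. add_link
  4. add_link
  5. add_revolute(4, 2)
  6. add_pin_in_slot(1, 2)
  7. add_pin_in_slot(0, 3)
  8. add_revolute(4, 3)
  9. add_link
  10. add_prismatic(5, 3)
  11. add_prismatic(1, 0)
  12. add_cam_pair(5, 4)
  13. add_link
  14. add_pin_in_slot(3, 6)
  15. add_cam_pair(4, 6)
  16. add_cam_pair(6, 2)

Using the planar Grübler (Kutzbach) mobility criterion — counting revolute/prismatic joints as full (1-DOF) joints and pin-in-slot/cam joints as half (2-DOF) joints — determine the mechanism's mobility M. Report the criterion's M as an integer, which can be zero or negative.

link 0 = ground. State L|J1|J2 = 1|0|0
+link1  2|0|0
+link2  3|0|0
+link3  4|0|0
+link4  5|0|0
R(4,2) f=1→J1  5|1|0
PS(1,2) f=2→J2  5|1|1
PS(0,3) f=2→J2  5|1|2
R(4,3) f=1→J1  5|2|2
+link5  6|2|2
P(5,3) f=1→J1  6|3|2
P(1,0) f=1→J1  6|4|2
C(5,4) f=2→J2  6|4|3
+link6  7|4|3
PS(3,6) f=2→J2  7|4|4
C(4,6) f=2→J2  7|4|5
C(6,2) f=2→J2  7|4|6
M = 3(7−1)−2·4−6 = 18−8−6 = 4

M = 4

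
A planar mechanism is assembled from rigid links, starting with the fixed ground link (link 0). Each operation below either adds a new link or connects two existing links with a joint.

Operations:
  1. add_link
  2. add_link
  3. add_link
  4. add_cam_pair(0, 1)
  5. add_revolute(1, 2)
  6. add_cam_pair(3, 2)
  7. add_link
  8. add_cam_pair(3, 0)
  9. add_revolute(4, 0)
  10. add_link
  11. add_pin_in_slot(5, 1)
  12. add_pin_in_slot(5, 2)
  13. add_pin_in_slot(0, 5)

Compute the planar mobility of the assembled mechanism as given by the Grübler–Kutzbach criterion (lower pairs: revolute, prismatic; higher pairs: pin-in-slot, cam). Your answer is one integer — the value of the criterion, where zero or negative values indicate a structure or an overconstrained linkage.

M = 5

(L,J1,J2)=(1,0,0); link0 fixed
link1: (2,0,0)
link2: (3,0,0)
link3: (4,0,0)
C 0-1 [J2]: (4,0,1)
R 1-2 [J1]: (4,1,1)
C 3-2 [J2]: (4,1,2)
link4: (5,1,2)
C 3-0 [J2]: (5,1,3)
R 4-0 [J1]: (5,2,3)
link5: (6,2,3)
PS 5-1 [J2]: (6,2,4)
PS 5-2 [J2]: (6,2,5)
PS 0-5 [J2]: (6,2,6)
Grübler: 3·5 − 2·2 − 6 = 5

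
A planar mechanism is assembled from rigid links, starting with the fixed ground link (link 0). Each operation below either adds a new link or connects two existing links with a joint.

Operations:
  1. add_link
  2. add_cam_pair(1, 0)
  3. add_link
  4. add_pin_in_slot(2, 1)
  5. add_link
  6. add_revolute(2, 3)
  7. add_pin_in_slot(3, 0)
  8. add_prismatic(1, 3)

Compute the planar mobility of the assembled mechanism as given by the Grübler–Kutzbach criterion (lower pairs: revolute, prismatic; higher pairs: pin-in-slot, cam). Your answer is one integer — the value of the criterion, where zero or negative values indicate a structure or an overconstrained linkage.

ground; <1,0,0>
#1 <2,0,0>
C:1↔0 J2 <2,0,1>
#2 <3,0,1>
PS:2↔1 J2 <3,0,2>
#3 <4,0,2>
R:2↔3 J1 <4,1,2>
PS:3↔0 J2 <4,1,3>
P:1↔3 J1 <4,2,3>
3×3 − 2×2 − 1×3 = 2

M = 2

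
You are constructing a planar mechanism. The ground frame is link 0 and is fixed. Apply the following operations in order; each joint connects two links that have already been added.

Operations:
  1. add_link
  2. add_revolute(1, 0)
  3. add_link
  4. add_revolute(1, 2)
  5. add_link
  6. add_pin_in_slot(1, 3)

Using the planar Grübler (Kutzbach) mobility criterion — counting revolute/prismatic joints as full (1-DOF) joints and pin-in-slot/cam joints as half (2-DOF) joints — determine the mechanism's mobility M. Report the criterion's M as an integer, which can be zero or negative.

ground; <1,0,0>
#1 <2,0,0>
R:1↔0 J1 <2,1,0>
#2 <3,1,0>
R:1↔2 J1 <3,2,0>
#3 <4,2,0>
PS:1↔3 J2 <4,2,1>
3×3 − 2×2 − 1×1 = 4

M = 4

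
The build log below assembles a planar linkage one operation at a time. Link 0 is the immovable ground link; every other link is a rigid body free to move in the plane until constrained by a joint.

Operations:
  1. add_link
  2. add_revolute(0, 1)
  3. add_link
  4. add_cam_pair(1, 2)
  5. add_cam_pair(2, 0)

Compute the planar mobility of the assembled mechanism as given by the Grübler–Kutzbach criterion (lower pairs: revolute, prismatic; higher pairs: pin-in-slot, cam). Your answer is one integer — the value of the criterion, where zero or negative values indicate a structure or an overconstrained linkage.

M = 2

L=1 J1=0 J2=0
add link → L=2 J1=0 J2=0
R@0,1 dof=1 J1 → L=2 J1=1 J2=0
add link → L=3 J1=1 J2=0
C@1,2 dof=2 J2 → L=3 J1=1 J2=1
C@2,0 dof=2 J2 → L=3 J1=1 J2=2
M=3(L−1)−2J1−J2=3·2−2·1−2=2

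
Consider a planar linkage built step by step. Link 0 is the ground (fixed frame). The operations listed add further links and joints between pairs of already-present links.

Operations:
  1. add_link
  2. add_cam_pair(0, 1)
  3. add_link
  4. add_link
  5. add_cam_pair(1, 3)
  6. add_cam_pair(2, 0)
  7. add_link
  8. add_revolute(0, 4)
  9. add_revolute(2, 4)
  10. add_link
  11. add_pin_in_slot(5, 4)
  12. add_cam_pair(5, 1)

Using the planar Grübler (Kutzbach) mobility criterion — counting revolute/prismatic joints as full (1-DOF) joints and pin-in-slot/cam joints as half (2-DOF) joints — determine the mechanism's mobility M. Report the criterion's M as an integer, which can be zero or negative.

M = 6

L=1 J1=0 J2=0
add link → L=2 J1=0 J2=0
C@0,1 dof=2 J2 → L=2 J1=0 J2=1
add link → L=3 J1=0 J2=1
add link → L=4 J1=0 J2=1
C@1,3 dof=2 J2 → L=4 J1=0 J2=2
C@2,0 dof=2 J2 → L=4 J1=0 J2=3
add link → L=5 J1=0 J2=3
R@0,4 dof=1 J1 → L=5 J1=1 J2=3
R@2,4 dof=1 J1 → L=5 J1=2 J2=3
add link → L=6 J1=2 J2=3
PS@5,4 dof=2 J2 → L=6 J1=2 J2=4
C@5,1 dof=2 J2 → L=6 J1=2 J2=5
M=3(L−1)−2J1−J2=3·5−2·2−5=6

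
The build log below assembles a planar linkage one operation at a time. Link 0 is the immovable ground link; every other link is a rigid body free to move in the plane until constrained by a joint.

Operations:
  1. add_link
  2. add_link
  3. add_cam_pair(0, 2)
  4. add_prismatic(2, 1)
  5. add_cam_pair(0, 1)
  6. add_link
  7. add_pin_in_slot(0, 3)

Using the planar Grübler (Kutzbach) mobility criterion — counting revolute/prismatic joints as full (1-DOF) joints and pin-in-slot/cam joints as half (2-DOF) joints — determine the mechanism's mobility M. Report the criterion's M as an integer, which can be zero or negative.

[1;0;0] (link 0 is ground)
L+ [2;0;0]
L+ [3;0;0]
C(0,2)∈J2 [3;0;1]
P(2,1)∈J1 [3;1;1]
C(0,1)∈J2 [3;1;2]
L+ [4;1;2]
PS(0,3)∈J2 [4;1;3]
mobility = 9 − 2 − 3 = 4

M = 4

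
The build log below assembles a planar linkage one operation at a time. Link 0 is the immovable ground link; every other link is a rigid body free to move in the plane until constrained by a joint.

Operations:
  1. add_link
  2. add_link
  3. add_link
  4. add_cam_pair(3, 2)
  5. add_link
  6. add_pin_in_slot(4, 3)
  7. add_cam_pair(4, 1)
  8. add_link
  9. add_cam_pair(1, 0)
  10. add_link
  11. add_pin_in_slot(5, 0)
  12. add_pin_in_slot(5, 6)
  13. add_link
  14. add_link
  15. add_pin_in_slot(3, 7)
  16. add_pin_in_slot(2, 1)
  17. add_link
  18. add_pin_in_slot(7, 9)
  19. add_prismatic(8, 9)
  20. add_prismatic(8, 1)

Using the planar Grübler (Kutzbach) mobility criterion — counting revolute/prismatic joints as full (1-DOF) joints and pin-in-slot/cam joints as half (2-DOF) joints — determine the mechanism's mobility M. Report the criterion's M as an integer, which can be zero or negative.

M = 14

link 0 = ground. State L|J1|J2 = 1|0|0
+link1  2|0|0
+link2  3|0|0
+link3  4|0|0
C(3,2) f=2→J2  4|0|1
+link4  5|0|1
PS(4,3) f=2→J2  5|0|2
C(4,1) f=2→J2  5|0|3
+link5  6|0|3
C(1,0) f=2→J2  6|0|4
+link6  7|0|4
PS(5,0) f=2→J2  7|0|5
PS(5,6) f=2→J2  7|0|6
+link7  8|0|6
+link8  9|0|6
PS(3,7) f=2→J2  9|0|7
PS(2,1) f=2→J2  9|0|8
+link9  10|0|8
PS(7,9) f=2→J2  10|0|9
P(8,9) f=1→J1  10|1|9
P(8,1) f=1→J1  10|2|9
M = 3(10−1)−2·2−9 = 27−4−9 = 14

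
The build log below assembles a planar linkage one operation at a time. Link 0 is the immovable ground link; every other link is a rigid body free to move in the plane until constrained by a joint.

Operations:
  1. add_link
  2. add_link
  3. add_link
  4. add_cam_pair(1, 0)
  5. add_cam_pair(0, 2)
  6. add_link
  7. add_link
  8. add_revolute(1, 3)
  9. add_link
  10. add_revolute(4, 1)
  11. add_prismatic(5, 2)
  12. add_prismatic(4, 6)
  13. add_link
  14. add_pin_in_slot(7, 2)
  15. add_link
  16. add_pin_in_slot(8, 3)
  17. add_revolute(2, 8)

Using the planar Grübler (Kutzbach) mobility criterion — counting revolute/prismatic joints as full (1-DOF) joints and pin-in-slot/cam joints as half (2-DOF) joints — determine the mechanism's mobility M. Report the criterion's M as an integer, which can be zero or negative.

ground; <1,0,0>
#1 <2,0,0>
#2 <3,0,0>
#3 <4,0,0>
C:1↔0 J2 <4,0,1>
C:0↔2 J2 <4,0,2>
#4 <5,0,2>
#5 <6,0,2>
R:1↔3 J1 <6,1,2>
#6 <7,1,2>
R:4↔1 J1 <7,2,2>
P:5↔2 J1 <7,3,2>
P:4↔6 J1 <7,4,2>
#7 <8,4,2>
PS:7↔2 J2 <8,4,3>
#8 <9,4,3>
PS:8↔3 J2 <9,4,4>
R:2↔8 J1 <9,5,4>
3×8 − 2×5 − 1×4 = 10

M = 10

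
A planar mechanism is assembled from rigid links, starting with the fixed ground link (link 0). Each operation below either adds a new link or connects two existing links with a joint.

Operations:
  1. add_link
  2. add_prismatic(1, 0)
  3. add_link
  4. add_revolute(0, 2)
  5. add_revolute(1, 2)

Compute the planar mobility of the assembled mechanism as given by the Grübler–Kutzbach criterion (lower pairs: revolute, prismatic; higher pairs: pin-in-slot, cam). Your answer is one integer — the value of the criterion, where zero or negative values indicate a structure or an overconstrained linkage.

L=1 J1=0 J2=0
add link → L=2 J1=0 J2=0
P@1,0 dof=1 J1 → L=2 J1=1 J2=0
add link → L=3 J1=1 J2=0
R@0,2 dof=1 J1 → L=3 J1=2 J2=0
R@1,2 dof=1 J1 → L=3 J1=3 J2=0
M=3(L−1)−2J1−J2=3·2−2·3−0=0

M = 0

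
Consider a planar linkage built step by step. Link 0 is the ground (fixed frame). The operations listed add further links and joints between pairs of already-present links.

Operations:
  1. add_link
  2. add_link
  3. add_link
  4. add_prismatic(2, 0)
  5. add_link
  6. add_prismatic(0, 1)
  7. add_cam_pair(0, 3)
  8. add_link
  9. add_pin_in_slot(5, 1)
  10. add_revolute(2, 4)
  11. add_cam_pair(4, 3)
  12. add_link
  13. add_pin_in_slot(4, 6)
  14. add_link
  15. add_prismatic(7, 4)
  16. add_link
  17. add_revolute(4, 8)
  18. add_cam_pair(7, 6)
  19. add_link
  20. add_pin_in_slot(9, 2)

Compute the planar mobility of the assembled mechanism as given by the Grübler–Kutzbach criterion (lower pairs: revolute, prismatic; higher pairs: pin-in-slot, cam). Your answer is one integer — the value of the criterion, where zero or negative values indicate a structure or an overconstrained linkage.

M = 11

ground; <1,0,0>
#1 <2,0,0>
#2 <3,0,0>
#3 <4,0,0>
P:2↔0 J1 <4,1,0>
#4 <5,1,0>
P:0↔1 J1 <5,2,0>
C:0↔3 J2 <5,2,1>
#5 <6,2,1>
PS:5↔1 J2 <6,2,2>
R:2↔4 J1 <6,3,2>
C:4↔3 J2 <6,3,3>
#6 <7,3,3>
PS:4↔6 J2 <7,3,4>
#7 <8,3,4>
P:7↔4 J1 <8,4,4>
#8 <9,4,4>
R:4↔8 J1 <9,5,4>
C:7↔6 J2 <9,5,5>
#9 <10,5,5>
PS:9↔2 J2 <10,5,6>
3×9 − 2×5 − 1×6 = 11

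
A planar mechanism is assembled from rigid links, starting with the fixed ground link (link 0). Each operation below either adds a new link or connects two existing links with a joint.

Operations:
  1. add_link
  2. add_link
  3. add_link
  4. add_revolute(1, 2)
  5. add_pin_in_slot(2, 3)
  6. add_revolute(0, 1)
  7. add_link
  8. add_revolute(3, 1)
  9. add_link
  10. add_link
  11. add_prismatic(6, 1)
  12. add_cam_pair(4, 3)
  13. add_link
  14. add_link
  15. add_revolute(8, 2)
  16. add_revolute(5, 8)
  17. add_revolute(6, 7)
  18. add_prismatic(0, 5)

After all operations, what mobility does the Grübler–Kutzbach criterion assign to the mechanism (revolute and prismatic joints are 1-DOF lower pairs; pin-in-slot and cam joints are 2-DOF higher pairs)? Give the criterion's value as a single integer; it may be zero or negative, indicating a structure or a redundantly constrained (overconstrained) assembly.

[1;0;0] (link 0 is ground)
L+ [2;0;0]
L+ [3;0;0]
L+ [4;0;0]
R(1,2)∈J1 [4;1;0]
PS(2,3)∈J2 [4;1;1]
R(0,1)∈J1 [4;2;1]
L+ [5;2;1]
R(3,1)∈J1 [5;3;1]
L+ [6;3;1]
L+ [7;3;1]
P(6,1)∈J1 [7;4;1]
C(4,3)∈J2 [7;4;2]
L+ [8;4;2]
L+ [9;4;2]
R(8,2)∈J1 [9;5;2]
R(5,8)∈J1 [9;6;2]
R(6,7)∈J1 [9;7;2]
P(0,5)∈J1 [9;8;2]
mobility = 24 − 16 − 2 = 6

M = 6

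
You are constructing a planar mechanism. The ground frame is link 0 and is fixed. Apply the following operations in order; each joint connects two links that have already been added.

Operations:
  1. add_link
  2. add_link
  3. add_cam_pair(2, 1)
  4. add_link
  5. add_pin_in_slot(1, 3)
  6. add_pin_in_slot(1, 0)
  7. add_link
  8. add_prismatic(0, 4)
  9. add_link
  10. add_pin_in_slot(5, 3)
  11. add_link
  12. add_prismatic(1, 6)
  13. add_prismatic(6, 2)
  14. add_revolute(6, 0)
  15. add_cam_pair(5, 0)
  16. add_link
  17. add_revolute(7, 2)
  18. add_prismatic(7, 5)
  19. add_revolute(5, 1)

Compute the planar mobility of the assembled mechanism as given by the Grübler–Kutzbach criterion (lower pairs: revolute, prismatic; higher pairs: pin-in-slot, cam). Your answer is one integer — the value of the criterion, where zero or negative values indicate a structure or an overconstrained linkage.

L=1 J1=0 J2=0
add link → L=2 J1=0 J2=0
add link → L=3 J1=0 J2=0
C@2,1 dof=2 J2 → L=3 J1=0 J2=1
add link → L=4 J1=0 J2=1
PS@1,3 dof=2 J2 → L=4 J1=0 J2=2
PS@1,0 dof=2 J2 → L=4 J1=0 J2=3
add link → L=5 J1=0 J2=3
P@0,4 dof=1 J1 → L=5 J1=1 J2=3
add link → L=6 J1=1 J2=3
PS@5,3 dof=2 J2 → L=6 J1=1 J2=4
add link → L=7 J1=1 J2=4
P@1,6 dof=1 J1 → L=7 J1=2 J2=4
P@6,2 dof=1 J1 → L=7 J1=3 J2=4
R@6,0 dof=1 J1 → L=7 J1=4 J2=4
C@5,0 dof=2 J2 → L=7 J1=4 J2=5
add link → L=8 J1=4 J2=5
R@7,2 dof=1 J1 → L=8 J1=5 J2=5
P@7,5 dof=1 J1 → L=8 J1=6 J2=5
R@5,1 dof=1 J1 → L=8 J1=7 J2=5
M=3(L−1)−2J1−J2=3·7−2·7−5=2

M = 2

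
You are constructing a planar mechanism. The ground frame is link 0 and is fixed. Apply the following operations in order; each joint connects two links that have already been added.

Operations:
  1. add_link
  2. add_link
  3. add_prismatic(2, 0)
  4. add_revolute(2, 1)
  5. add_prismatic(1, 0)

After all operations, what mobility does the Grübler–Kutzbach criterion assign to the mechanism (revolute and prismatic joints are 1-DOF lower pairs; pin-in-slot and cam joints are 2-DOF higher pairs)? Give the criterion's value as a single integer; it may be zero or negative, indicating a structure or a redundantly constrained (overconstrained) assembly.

[1;0;0] (link 0 is ground)
L+ [2;0;0]
L+ [3;0;0]
P(2,0)∈J1 [3;1;0]
R(2,1)∈J1 [3;2;0]
P(1,0)∈J1 [3;3;0]
mobility = 6 − 6 − 0 = 0

M = 0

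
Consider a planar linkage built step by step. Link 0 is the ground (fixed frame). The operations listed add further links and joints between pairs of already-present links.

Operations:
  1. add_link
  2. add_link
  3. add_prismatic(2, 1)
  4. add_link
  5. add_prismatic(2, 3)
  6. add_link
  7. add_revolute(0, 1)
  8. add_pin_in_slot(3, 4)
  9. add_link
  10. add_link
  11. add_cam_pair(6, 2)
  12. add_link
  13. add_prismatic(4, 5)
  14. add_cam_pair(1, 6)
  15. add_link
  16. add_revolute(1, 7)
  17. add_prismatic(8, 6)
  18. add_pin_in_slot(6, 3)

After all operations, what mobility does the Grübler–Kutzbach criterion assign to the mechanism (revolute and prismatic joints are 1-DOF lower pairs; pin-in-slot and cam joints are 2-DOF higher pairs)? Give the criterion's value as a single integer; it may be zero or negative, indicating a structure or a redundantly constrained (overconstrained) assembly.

L=1 J1=0 J2=0
add link → L=2 J1=0 J2=0
add link → L=3 J1=0 J2=0
P@2,1 dof=1 J1 → L=3 J1=1 J2=0
add link → L=4 J1=1 J2=0
P@2,3 dof=1 J1 → L=4 J1=2 J2=0
add link → L=5 J1=2 J2=0
R@0,1 dof=1 J1 → L=5 J1=3 J2=0
PS@3,4 dof=2 J2 → L=5 J1=3 J2=1
add link → L=6 J1=3 J2=1
add link → L=7 J1=3 J2=1
C@6,2 dof=2 J2 → L=7 J1=3 J2=2
add link → L=8 J1=3 J2=2
P@4,5 dof=1 J1 → L=8 J1=4 J2=2
C@1,6 dof=2 J2 → L=8 J1=4 J2=3
add link → L=9 J1=4 J2=3
R@1,7 dof=1 J1 → L=9 J1=5 J2=3
P@8,6 dof=1 J1 → L=9 J1=6 J2=3
PS@6,3 dof=2 J2 → L=9 J1=6 J2=4
M=3(L−1)−2J1−J2=3·8−2·6−4=8

M = 8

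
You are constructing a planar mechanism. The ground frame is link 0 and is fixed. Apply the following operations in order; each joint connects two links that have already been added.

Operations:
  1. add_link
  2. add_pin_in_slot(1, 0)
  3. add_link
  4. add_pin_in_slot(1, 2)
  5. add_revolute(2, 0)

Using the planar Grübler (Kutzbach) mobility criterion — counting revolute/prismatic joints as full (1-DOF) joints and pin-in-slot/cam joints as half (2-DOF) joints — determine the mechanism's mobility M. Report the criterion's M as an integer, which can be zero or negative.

link 0 = ground. State L|J1|J2 = 1|0|0
+link1  2|0|0
PS(1,0) f=2→J2  2|0|1
+link2  3|0|1
PS(1,2) f=2→J2  3|0|2
R(2,0) f=1→J1  3|1|2
M = 3(3−1)−2·1−2 = 6−2−2 = 2

M = 2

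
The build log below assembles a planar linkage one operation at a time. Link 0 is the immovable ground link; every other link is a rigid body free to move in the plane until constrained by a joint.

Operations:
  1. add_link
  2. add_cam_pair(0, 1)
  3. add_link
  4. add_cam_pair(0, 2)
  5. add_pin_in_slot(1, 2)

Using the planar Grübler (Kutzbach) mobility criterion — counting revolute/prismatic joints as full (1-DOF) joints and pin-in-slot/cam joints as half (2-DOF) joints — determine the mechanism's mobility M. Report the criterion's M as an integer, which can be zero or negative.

M = 3

[1;0;0] (link 0 is ground)
L+ [2;0;0]
C(0,1)∈J2 [2;0;1]
L+ [3;0;1]
C(0,2)∈J2 [3;0;2]
PS(1,2)∈J2 [3;0;3]
mobility = 6 − 0 − 3 = 3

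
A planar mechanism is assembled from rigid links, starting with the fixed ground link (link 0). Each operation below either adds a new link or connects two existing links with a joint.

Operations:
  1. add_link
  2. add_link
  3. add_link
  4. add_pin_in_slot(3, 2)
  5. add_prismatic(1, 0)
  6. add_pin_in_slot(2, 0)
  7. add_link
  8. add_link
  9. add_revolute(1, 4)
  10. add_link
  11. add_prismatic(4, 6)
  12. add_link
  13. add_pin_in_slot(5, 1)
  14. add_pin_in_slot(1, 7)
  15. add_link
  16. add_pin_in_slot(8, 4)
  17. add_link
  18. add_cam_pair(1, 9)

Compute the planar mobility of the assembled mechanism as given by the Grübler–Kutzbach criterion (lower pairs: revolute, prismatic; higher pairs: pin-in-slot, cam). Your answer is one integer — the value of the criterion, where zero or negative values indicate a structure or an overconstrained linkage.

L=1 J1=0 J2=0
add link → L=2 J1=0 J2=0
add link → L=3 J1=0 J2=0
add link → L=4 J1=0 J2=0
PS@3,2 dof=2 J2 → L=4 J1=0 J2=1
P@1,0 dof=1 J1 → L=4 J1=1 J2=1
PS@2,0 dof=2 J2 → L=4 J1=1 J2=2
add link → L=5 J1=1 J2=2
add link → L=6 J1=1 J2=2
R@1,4 dof=1 J1 → L=6 J1=2 J2=2
add link → L=7 J1=2 J2=2
P@4,6 dof=1 J1 → L=7 J1=3 J2=2
add link → L=8 J1=3 J2=2
PS@5,1 dof=2 J2 → L=8 J1=3 J2=3
PS@1,7 dof=2 J2 → L=8 J1=3 J2=4
add link → L=9 J1=3 J2=4
PS@8,4 dof=2 J2 → L=9 J1=3 J2=5
add link → L=10 J1=3 J2=5
C@1,9 dof=2 J2 → L=10 J1=3 J2=6
M=3(L−1)−2J1−J2=3·9−2·3−6=15

M = 15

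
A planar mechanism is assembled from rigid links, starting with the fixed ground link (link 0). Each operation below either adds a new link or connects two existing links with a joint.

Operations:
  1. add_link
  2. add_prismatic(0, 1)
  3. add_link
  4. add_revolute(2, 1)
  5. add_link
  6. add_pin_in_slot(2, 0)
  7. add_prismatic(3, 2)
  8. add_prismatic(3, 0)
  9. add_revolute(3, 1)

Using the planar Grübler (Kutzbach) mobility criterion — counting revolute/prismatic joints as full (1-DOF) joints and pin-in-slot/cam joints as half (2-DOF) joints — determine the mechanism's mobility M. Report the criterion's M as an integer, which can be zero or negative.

(L,J1,J2)=(1,0,0); link0 fixed
link1: (2,0,0)
P 0-1 [J1]: (2,1,0)
link2: (3,1,0)
R 2-1 [J1]: (3,2,0)
link3: (4,2,0)
PS 2-0 [J2]: (4,2,1)
P 3-2 [J1]: (4,3,1)
P 3-0 [J1]: (4,4,1)
R 3-1 [J1]: (4,5,1)
Grübler: 3·3 − 2·5 − 1 = -2

M = -2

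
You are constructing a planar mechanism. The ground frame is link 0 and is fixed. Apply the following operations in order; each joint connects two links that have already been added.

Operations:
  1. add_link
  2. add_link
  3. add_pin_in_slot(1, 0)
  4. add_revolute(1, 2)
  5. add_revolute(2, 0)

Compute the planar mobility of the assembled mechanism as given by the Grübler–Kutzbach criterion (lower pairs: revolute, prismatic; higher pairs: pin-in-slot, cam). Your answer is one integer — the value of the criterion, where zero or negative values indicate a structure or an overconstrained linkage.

M = 1

[1;0;0] (link 0 is ground)
L+ [2;0;0]
L+ [3;0;0]
PS(1,0)∈J2 [3;0;1]
R(1,2)∈J1 [3;1;1]
R(2,0)∈J1 [3;2;1]
mobility = 6 − 4 − 1 = 1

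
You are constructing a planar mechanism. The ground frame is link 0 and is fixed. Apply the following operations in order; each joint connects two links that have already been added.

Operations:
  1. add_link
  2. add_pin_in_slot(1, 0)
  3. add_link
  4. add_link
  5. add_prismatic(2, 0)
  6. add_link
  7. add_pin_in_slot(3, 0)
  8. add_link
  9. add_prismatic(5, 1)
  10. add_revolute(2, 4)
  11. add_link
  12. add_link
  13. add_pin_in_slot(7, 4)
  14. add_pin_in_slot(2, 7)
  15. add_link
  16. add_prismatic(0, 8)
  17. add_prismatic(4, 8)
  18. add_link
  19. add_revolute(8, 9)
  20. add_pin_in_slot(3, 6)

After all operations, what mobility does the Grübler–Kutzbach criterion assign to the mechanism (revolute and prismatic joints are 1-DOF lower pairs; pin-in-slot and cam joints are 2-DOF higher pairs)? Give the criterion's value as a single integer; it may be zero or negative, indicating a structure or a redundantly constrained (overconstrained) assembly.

(L,J1,J2)=(1,0,0); link0 fixed
link1: (2,0,0)
PS 1-0 [J2]: (2,0,1)
link2: (3,0,1)
link3: (4,0,1)
P 2-0 [J1]: (4,1,1)
link4: (5,1,1)
PS 3-0 [J2]: (5,1,2)
link5: (6,1,2)
P 5-1 [J1]: (6,2,2)
R 2-4 [J1]: (6,3,2)
link6: (7,3,2)
link7: (8,3,2)
PS 7-4 [J2]: (8,3,3)
PS 2-7 [J2]: (8,3,4)
link8: (9,3,4)
P 0-8 [J1]: (9,4,4)
P 4-8 [J1]: (9,5,4)
link9: (10,5,4)
R 8-9 [J1]: (10,6,4)
PS 3-6 [J2]: (10,6,5)
Grübler: 3·9 − 2·6 − 5 = 10

M = 10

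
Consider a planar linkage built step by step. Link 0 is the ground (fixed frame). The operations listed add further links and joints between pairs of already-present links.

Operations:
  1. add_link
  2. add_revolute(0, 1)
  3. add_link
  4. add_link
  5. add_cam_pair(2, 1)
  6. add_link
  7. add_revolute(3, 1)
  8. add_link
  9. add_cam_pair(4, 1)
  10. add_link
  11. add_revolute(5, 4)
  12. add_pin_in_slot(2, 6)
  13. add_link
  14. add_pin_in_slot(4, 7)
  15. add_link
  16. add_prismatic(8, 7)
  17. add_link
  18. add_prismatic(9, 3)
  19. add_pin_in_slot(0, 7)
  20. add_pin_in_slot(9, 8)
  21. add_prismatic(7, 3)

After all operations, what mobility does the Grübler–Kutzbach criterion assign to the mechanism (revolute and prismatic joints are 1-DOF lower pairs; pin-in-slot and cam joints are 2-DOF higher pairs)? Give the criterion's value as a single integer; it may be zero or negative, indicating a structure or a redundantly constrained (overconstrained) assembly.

M = 9

L=1 J1=0 J2=0
add link → L=2 J1=0 J2=0
R@0,1 dof=1 J1 → L=2 J1=1 J2=0
add link → L=3 J1=1 J2=0
add link → L=4 J1=1 J2=0
C@2,1 dof=2 J2 → L=4 J1=1 J2=1
add link → L=5 J1=1 J2=1
R@3,1 dof=1 J1 → L=5 J1=2 J2=1
add link → L=6 J1=2 J2=1
C@4,1 dof=2 J2 → L=6 J1=2 J2=2
add link → L=7 J1=2 J2=2
R@5,4 dof=1 J1 → L=7 J1=3 J2=2
PS@2,6 dof=2 J2 → L=7 J1=3 J2=3
add link → L=8 J1=3 J2=3
PS@4,7 dof=2 J2 → L=8 J1=3 J2=4
add link → L=9 J1=3 J2=4
P@8,7 dof=1 J1 → L=9 J1=4 J2=4
add link → L=10 J1=4 J2=4
P@9,3 dof=1 J1 → L=10 J1=5 J2=4
PS@0,7 dof=2 J2 → L=10 J1=5 J2=5
PS@9,8 dof=2 J2 → L=10 J1=5 J2=6
P@7,3 dof=1 J1 → L=10 J1=6 J2=6
M=3(L−1)−2J1−J2=3·9−2·6−6=9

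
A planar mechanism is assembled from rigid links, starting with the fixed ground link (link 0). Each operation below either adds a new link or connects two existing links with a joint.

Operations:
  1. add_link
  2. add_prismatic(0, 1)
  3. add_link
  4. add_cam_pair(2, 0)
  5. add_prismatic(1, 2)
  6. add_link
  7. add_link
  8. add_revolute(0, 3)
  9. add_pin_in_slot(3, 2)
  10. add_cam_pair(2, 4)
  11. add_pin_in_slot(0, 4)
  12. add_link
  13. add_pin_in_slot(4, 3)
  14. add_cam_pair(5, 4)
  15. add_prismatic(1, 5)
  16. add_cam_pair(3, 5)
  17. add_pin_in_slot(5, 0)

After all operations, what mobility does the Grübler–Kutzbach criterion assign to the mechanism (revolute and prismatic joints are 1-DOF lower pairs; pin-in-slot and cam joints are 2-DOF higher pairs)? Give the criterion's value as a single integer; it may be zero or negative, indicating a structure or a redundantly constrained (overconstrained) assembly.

(L,J1,J2)=(1,0,0); link0 fixed
link1: (2,0,0)
P 0-1 [J1]: (2,1,0)
link2: (3,1,0)
C 2-0 [J2]: (3,1,1)
P 1-2 [J1]: (3,2,1)
link3: (4,2,1)
link4: (5,2,1)
R 0-3 [J1]: (5,3,1)
PS 3-2 [J2]: (5,3,2)
C 2-4 [J2]: (5,3,3)
PS 0-4 [J2]: (5,3,4)
link5: (6,3,4)
PS 4-3 [J2]: (6,3,5)
C 5-4 [J2]: (6,3,6)
P 1-5 [J1]: (6,4,6)
C 3-5 [J2]: (6,4,7)
PS 5-0 [J2]: (6,4,8)
Grübler: 3·5 − 2·4 − 8 = -1

M = -1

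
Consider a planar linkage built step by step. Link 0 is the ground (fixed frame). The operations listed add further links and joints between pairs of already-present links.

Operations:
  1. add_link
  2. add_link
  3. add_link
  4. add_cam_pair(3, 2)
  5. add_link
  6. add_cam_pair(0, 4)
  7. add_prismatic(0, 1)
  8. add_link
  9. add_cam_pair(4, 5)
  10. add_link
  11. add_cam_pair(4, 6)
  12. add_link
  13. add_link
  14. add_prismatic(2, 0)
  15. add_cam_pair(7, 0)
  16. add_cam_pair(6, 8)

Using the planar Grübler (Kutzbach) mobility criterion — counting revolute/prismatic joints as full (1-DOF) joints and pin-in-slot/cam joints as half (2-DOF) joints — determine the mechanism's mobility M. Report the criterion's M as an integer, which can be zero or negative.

M = 14

(L,J1,J2)=(1,0,0); link0 fixed
link1: (2,0,0)
link2: (3,0,0)
link3: (4,0,0)
C 3-2 [J2]: (4,0,1)
link4: (5,0,1)
C 0-4 [J2]: (5,0,2)
P 0-1 [J1]: (5,1,2)
link5: (6,1,2)
C 4-5 [J2]: (6,1,3)
link6: (7,1,3)
C 4-6 [J2]: (7,1,4)
link7: (8,1,4)
link8: (9,1,4)
P 2-0 [J1]: (9,2,4)
C 7-0 [J2]: (9,2,5)
C 6-8 [J2]: (9,2,6)
Grübler: 3·8 − 2·2 − 6 = 14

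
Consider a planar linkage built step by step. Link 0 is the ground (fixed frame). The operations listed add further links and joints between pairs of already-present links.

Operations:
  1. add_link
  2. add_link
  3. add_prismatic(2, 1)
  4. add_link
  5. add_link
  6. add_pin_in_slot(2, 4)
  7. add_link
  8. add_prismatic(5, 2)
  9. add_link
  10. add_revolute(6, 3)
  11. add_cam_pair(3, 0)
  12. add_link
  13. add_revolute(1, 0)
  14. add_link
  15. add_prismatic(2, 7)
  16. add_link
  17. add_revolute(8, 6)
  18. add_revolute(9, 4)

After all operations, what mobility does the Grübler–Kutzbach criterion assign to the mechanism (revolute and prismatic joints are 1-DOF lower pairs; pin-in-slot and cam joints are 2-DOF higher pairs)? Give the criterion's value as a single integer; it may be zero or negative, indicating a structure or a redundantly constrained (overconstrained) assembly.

[1;0;0] (link 0 is ground)
L+ [2;0;0]
L+ [3;0;0]
P(2,1)∈J1 [3;1;0]
L+ [4;1;0]
L+ [5;1;0]
PS(2,4)∈J2 [5;1;1]
L+ [6;1;1]
P(5,2)∈J1 [6;2;1]
L+ [7;2;1]
R(6,3)∈J1 [7;3;1]
C(3,0)∈J2 [7;3;2]
L+ [8;3;2]
R(1,0)∈J1 [8;4;2]
L+ [9;4;2]
P(2,7)∈J1 [9;5;2]
L+ [10;5;2]
R(8,6)∈J1 [10;6;2]
R(9,4)∈J1 [10;7;2]
mobility = 27 − 14 − 2 = 11

M = 11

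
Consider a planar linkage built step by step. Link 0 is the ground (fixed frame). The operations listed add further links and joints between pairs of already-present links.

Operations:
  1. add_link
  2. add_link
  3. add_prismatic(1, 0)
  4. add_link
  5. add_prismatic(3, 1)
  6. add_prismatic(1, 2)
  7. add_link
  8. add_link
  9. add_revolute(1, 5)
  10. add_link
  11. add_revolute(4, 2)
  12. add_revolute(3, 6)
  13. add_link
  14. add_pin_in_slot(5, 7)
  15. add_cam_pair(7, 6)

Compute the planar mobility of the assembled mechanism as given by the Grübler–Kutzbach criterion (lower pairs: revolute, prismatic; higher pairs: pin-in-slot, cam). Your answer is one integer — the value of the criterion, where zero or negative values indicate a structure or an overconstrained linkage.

M = 7

[1;0;0] (link 0 is ground)
L+ [2;0;0]
L+ [3;0;0]
P(1,0)∈J1 [3;1;0]
L+ [4;1;0]
P(3,1)∈J1 [4;2;0]
P(1,2)∈J1 [4;3;0]
L+ [5;3;0]
L+ [6;3;0]
R(1,5)∈J1 [6;4;0]
L+ [7;4;0]
R(4,2)∈J1 [7;5;0]
R(3,6)∈J1 [7;6;0]
L+ [8;6;0]
PS(5,7)∈J2 [8;6;1]
C(7,6)∈J2 [8;6;2]
mobility = 21 − 12 − 2 = 7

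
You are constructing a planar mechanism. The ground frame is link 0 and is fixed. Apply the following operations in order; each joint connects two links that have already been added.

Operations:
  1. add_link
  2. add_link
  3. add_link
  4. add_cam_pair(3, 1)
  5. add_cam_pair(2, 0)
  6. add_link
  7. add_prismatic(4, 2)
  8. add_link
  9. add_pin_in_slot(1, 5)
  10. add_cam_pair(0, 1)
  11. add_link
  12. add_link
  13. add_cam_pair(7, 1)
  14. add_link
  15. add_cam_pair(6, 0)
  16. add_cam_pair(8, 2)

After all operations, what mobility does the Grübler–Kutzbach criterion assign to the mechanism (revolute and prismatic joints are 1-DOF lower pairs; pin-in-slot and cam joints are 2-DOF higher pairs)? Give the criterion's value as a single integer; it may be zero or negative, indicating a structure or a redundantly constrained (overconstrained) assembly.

L=1 J1=0 J2=0
add link → L=2 J1=0 J2=0
add link → L=3 J1=0 J2=0
add link → L=4 J1=0 J2=0
C@3,1 dof=2 J2 → L=4 J1=0 J2=1
C@2,0 dof=2 J2 → L=4 J1=0 J2=2
add link → L=5 J1=0 J2=2
P@4,2 dof=1 J1 → L=5 J1=1 J2=2
add link → L=6 J1=1 J2=2
PS@1,5 dof=2 J2 → L=6 J1=1 J2=3
C@0,1 dof=2 J2 → L=6 J1=1 J2=4
add link → L=7 J1=1 J2=4
add link → L=8 J1=1 J2=4
C@7,1 dof=2 J2 → L=8 J1=1 J2=5
add link → L=9 J1=1 J2=5
C@6,0 dof=2 J2 → L=9 J1=1 J2=6
C@8,2 dof=2 J2 → L=9 J1=1 J2=7
M=3(L−1)−2J1−J2=3·8−2·1−7=15

M = 15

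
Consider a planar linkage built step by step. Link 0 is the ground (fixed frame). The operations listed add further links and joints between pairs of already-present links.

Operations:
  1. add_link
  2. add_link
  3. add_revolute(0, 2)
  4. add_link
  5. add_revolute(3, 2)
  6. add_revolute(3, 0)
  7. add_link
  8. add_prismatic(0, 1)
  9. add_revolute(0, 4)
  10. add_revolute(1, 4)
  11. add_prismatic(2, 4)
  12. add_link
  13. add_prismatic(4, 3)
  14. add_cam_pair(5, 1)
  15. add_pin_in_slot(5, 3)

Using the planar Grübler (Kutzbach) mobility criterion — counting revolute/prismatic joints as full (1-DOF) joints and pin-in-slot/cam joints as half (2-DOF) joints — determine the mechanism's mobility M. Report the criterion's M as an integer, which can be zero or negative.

M = -3

[1;0;0] (link 0 is ground)
L+ [2;0;0]
L+ [3;0;0]
R(0,2)∈J1 [3;1;0]
L+ [4;1;0]
R(3,2)∈J1 [4;2;0]
R(3,0)∈J1 [4;3;0]
L+ [5;3;0]
P(0,1)∈J1 [5;4;0]
R(0,4)∈J1 [5;5;0]
R(1,4)∈J1 [5;6;0]
P(2,4)∈J1 [5;7;0]
L+ [6;7;0]
P(4,3)∈J1 [6;8;0]
C(5,1)∈J2 [6;8;1]
PS(5,3)∈J2 [6;8;2]
mobility = 15 − 16 − 2 = -3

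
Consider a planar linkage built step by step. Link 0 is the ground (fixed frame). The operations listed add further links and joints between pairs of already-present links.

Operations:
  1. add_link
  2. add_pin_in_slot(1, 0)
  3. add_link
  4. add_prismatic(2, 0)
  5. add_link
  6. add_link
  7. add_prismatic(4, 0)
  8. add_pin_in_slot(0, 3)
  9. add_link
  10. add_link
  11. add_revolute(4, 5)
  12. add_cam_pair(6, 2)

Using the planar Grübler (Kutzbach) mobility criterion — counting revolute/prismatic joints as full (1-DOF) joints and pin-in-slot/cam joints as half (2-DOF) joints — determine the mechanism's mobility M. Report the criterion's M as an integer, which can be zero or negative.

M = 9

(L,J1,J2)=(1,0,0); link0 fixed
link1: (2,0,0)
PS 1-0 [J2]: (2,0,1)
link2: (3,0,1)
P 2-0 [J1]: (3,1,1)
link3: (4,1,1)
link4: (5,1,1)
P 4-0 [J1]: (5,2,1)
PS 0-3 [J2]: (5,2,2)
link5: (6,2,2)
link6: (7,2,2)
R 4-5 [J1]: (7,3,2)
C 6-2 [J2]: (7,3,3)
Grübler: 3·6 − 2·3 − 3 = 9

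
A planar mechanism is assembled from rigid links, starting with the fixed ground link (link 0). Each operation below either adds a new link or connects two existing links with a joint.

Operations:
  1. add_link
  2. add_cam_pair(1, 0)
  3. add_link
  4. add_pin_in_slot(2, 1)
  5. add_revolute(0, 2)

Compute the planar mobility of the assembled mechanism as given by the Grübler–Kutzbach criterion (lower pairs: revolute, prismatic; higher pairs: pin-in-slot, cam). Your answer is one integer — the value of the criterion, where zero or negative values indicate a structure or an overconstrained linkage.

M = 2

link 0 = ground. State L|J1|J2 = 1|0|0
+link1  2|0|0
C(1,0) f=2→J2  2|0|1
+link2  3|0|1
PS(2,1) f=2→J2  3|0|2
R(0,2) f=1→J1  3|1|2
M = 3(3−1)−2·1−2 = 6−2−2 = 2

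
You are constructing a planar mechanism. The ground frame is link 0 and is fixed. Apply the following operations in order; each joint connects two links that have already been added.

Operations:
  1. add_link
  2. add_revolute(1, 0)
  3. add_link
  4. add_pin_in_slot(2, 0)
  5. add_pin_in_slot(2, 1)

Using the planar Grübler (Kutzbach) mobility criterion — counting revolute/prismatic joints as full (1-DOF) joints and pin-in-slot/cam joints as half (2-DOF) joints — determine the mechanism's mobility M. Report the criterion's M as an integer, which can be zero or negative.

L=1 J1=0 J2=0
add link → L=2 J1=0 J2=0
R@1,0 dof=1 J1 → L=2 J1=1 J2=0
add link → L=3 J1=1 J2=0
PS@2,0 dof=2 J2 → L=3 J1=1 J2=1
PS@2,1 dof=2 J2 → L=3 J1=1 J2=2
M=3(L−1)−2J1−J2=3·2−2·1−2=2

M = 2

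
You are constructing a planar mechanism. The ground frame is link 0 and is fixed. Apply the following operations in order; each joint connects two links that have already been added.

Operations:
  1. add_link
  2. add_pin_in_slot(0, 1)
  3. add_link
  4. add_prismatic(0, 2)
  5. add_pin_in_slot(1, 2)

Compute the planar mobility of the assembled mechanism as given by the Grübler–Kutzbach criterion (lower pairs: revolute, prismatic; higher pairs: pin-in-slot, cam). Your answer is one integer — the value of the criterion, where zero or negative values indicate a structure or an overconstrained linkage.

(L,J1,J2)=(1,0,0); link0 fixed
link1: (2,0,0)
PS 0-1 [J2]: (2,0,1)
link2: (3,0,1)
P 0-2 [J1]: (3,1,1)
PS 1-2 [J2]: (3,1,2)
Grübler: 3·2 − 2·1 − 2 = 2

M = 2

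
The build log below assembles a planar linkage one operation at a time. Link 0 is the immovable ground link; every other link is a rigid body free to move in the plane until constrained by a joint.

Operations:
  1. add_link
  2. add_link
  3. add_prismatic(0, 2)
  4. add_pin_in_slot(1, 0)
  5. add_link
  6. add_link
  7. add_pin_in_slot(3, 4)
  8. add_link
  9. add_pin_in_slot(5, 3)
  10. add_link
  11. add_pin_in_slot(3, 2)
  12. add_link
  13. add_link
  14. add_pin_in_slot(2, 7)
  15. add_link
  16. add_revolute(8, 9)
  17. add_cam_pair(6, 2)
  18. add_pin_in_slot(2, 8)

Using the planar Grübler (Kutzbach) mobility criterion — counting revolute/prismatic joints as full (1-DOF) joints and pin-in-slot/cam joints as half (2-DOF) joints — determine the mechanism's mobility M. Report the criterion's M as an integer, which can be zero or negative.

M = 16

L=1 J1=0 J2=0
add link → L=2 J1=0 J2=0
add link → L=3 J1=0 J2=0
P@0,2 dof=1 J1 → L=3 J1=1 J2=0
PS@1,0 dof=2 J2 → L=3 J1=1 J2=1
add link → L=4 J1=1 J2=1
add link → L=5 J1=1 J2=1
PS@3,4 dof=2 J2 → L=5 J1=1 J2=2
add link → L=6 J1=1 J2=2
PS@5,3 dof=2 J2 → L=6 J1=1 J2=3
add link → L=7 J1=1 J2=3
PS@3,2 dof=2 J2 → L=7 J1=1 J2=4
add link → L=8 J1=1 J2=4
add link → L=9 J1=1 J2=4
PS@2,7 dof=2 J2 → L=9 J1=1 J2=5
add link → L=10 J1=1 J2=5
R@8,9 dof=1 J1 → L=10 J1=2 J2=5
C@6,2 dof=2 J2 → L=10 J1=2 J2=6
PS@2,8 dof=2 J2 → L=10 J1=2 J2=7
M=3(L−1)−2J1−J2=3·9−2·2−7=16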